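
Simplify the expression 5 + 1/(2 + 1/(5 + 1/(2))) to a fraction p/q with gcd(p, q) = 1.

Work from the innermost term outward:
Start with 2.
5 + 1/(2/1) = 5 + 1/2 = 11/2
2 + 1/(11/2) = 2 + 2/11 = 24/11
5 + 1/(24/11) = 5 + 11/24 = 131/24

131/24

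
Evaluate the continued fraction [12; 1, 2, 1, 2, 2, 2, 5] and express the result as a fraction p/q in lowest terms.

4341/341

Starting at the tail and folding back:
Start with 5.
2 + 1/(5/1) = 2 + 1/5 = 11/5
2 + 1/(11/5) = 2 + 5/11 = 27/11
2 + 1/(27/11) = 2 + 11/27 = 65/27
1 + 1/(65/27) = 1 + 27/65 = 92/65
2 + 1/(92/65) = 2 + 65/92 = 249/92
1 + 1/(249/92) = 1 + 92/249 = 341/249
12 + 1/(341/249) = 12 + 249/341 = 4341/341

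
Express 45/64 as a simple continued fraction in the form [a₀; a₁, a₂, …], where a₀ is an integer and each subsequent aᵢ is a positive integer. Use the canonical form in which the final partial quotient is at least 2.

Apply division with remainder until the remainder is 0:
⌊45/64⌋ = 0, remainder 45
⌊64/45⌋ = 1, remainder 19
⌊45/19⌋ = 2, remainder 7
⌊19/7⌋ = 2, remainder 5
⌊7/5⌋ = 1, remainder 2
⌊5/2⌋ = 2, remainder 1
⌊2/1⌋ = 2, remainder 0

[0; 1, 2, 2, 1, 2, 2]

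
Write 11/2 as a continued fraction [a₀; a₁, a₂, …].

⌊11/2⌋ = 5, remainder 1
⌊2/1⌋ = 2, remainder 0

[5; 2]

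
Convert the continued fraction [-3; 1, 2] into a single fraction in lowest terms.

-7/3

Start with 2.
1 + 1/(2/1) = 1 + 1/2 = 3/2
-3 + 1/(3/2) = -3 + 2/3 = -7/3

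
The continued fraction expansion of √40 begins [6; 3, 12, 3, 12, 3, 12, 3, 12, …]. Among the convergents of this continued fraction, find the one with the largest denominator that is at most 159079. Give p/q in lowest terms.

337434/53353

List convergents until the denominator exceeds the bound:
a_0 = 6: 6/1  (≤ bound)
a_1 = 3: 19/3  (≤ bound)
a_2 = 12: 234/37  (≤ bound)
a_3 = 3: 721/114  (≤ bound)
a_4 = 12: 8886/1405  (≤ bound)
a_5 = 3: 27379/4329  (≤ bound)
a_6 = 12: 337434/53353  (≤ bound)
a_7 = 3: 1039681/164388  (> 159079, stop)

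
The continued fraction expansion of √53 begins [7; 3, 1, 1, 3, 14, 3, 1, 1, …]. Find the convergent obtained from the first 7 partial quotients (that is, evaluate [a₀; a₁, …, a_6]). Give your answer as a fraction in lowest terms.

7979/1096

Start with 3.
14 + 1/(3/1) = 14 + 1/3 = 43/3
3 + 1/(43/3) = 3 + 3/43 = 132/43
1 + 1/(132/43) = 1 + 43/132 = 175/132
1 + 1/(175/132) = 1 + 132/175 = 307/175
3 + 1/(307/175) = 3 + 175/307 = 1096/307
7 + 1/(1096/307) = 7 + 307/1096 = 7979/1096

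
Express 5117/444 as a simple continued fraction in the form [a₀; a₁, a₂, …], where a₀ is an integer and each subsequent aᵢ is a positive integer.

Run the Euclidean algorithm, recording each quotient:
5117 ÷ 444 → quotient 11, remainder 233
444 ÷ 233 → quotient 1, remainder 211
233 ÷ 211 → quotient 1, remainder 22
211 ÷ 22 → quotient 9, remainder 13
22 ÷ 13 → quotient 1, remainder 9
13 ÷ 9 → quotient 1, remainder 4
9 ÷ 4 → quotient 2, remainder 1
4 ÷ 1 → quotient 4, remainder 0

[11; 1, 1, 9, 1, 1, 2, 4]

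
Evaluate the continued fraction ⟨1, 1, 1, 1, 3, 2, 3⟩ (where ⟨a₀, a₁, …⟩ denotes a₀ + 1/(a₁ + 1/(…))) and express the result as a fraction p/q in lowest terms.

Start with 3.
2 + 1/(3/1) = 2 + 1/3 = 7/3
3 + 1/(7/3) = 3 + 3/7 = 24/7
1 + 1/(24/7) = 1 + 7/24 = 31/24
1 + 1/(31/24) = 1 + 24/31 = 55/31
1 + 1/(55/31) = 1 + 31/55 = 86/55
1 + 1/(86/55) = 1 + 55/86 = 141/86

141/86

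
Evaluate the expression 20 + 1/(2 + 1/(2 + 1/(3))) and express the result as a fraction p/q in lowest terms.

347/17

Use the convergent recurrence hₖ = aₖ·hₖ₋₁ + hₖ₋₂ (and likewise for the denominators kₖ):
a_0 = 20: 20/1
a_1 = 2: 41/2
a_2 = 2: 102/5
a_3 = 3: 347/17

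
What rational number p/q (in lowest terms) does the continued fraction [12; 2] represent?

Use the convergent recurrence hₖ = aₖ·hₖ₋₁ + hₖ₋₂ (and likewise for the denominators kₖ):
a_0 = 12: 12/1
a_1 = 2: 25/2

25/2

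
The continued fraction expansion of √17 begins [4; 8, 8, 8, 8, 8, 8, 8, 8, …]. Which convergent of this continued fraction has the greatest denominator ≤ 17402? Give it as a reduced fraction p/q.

17684/4289

List convergents until the denominator exceeds the bound:
a_0 = 4: 4/1  (≤ bound)
a_1 = 8: 33/8  (≤ bound)
a_2 = 8: 268/65  (≤ bound)
a_3 = 8: 2177/528  (≤ bound)
a_4 = 8: 17684/4289  (≤ bound)
a_5 = 8: 143649/34840  (> 17402, stop)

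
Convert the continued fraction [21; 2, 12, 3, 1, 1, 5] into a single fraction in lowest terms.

21416/997

Collapse the nested fraction from the inside out:
Start with 5.
1 + 1/(5/1) = 1 + 1/5 = 6/5
1 + 1/(6/5) = 1 + 5/6 = 11/6
3 + 1/(11/6) = 3 + 6/11 = 39/11
12 + 1/(39/11) = 12 + 11/39 = 479/39
2 + 1/(479/39) = 2 + 39/479 = 997/479
21 + 1/(997/479) = 21 + 479/997 = 21416/997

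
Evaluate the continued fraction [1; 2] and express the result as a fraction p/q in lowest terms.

a_0 = 1: 1/1
a_1 = 2: 3/2

3/2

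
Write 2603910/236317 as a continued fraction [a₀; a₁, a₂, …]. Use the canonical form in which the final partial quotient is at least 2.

Apply division with remainder until the remainder is 0:
⌊2603910/236317⌋ = 11, remainder 4423
⌊236317/4423⌋ = 53, remainder 1898
⌊4423/1898⌋ = 2, remainder 627
⌊1898/627⌋ = 3, remainder 17
⌊627/17⌋ = 36, remainder 15
⌊17/15⌋ = 1, remainder 2
⌊15/2⌋ = 7, remainder 1
⌊2/1⌋ = 2, remainder 0

[11; 53, 2, 3, 36, 1, 7, 2]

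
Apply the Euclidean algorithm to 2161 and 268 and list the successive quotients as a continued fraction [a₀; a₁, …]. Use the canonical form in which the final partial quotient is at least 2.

Run the Euclidean algorithm, recording each quotient:
2161 = 8·268 + 17, so a_0 = 8
268 = 15·17 + 13, so a_1 = 15
17 = 1·13 + 4, so a_2 = 1
13 = 3·4 + 1, so a_3 = 3
4 = 4·1 + 0, so a_4 = 4

[8; 15, 1, 3, 4]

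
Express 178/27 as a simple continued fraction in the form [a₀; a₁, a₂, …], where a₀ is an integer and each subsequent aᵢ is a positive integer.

178 ÷ 27 → quotient 6, remainder 16
27 ÷ 16 → quotient 1, remainder 11
16 ÷ 11 → quotient 1, remainder 5
11 ÷ 5 → quotient 2, remainder 1
5 ÷ 1 → quotient 5, remainder 0

[6; 1, 1, 2, 5]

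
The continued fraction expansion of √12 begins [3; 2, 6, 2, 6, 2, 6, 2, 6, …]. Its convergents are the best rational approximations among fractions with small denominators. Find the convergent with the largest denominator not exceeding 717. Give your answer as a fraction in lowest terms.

1351/390

List convergents until the denominator exceeds the bound:
a_0 = 3: 3/1  (≤ bound)
a_1 = 2: 7/2  (≤ bound)
a_2 = 6: 45/13  (≤ bound)
a_3 = 2: 97/28  (≤ bound)
a_4 = 6: 627/181  (≤ bound)
a_5 = 2: 1351/390  (≤ bound)
a_6 = 6: 8733/2521  (> 717, stop)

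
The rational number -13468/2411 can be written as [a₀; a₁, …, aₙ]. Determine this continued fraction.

[-6; 2, 2, 2, 2, 7, 1, 9]

Run the Euclidean algorithm, recording each quotient:
-13468 ÷ 2411 → quotient -6, remainder 998
2411 ÷ 998 → quotient 2, remainder 415
998 ÷ 415 → quotient 2, remainder 168
415 ÷ 168 → quotient 2, remainder 79
168 ÷ 79 → quotient 2, remainder 10
79 ÷ 10 → quotient 7, remainder 9
10 ÷ 9 → quotient 1, remainder 1
9 ÷ 1 → quotient 9, remainder 0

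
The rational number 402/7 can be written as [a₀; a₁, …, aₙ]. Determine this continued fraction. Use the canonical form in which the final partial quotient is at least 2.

402 ÷ 7 → quotient 57, remainder 3
7 ÷ 3 → quotient 2, remainder 1
3 ÷ 1 → quotient 3, remainder 0

[57; 2, 3]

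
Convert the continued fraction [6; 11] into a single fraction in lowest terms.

a_0 = 6: 6/1
a_1 = 11: 67/11

67/11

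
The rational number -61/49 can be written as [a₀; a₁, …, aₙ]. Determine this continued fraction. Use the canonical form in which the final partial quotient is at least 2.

[-2; 1, 3, 12]

-61 = -2·49 + 37, so a_0 = -2
49 = 1·37 + 12, so a_1 = 1
37 = 3·12 + 1, so a_2 = 3
12 = 12·1 + 0, so a_3 = 12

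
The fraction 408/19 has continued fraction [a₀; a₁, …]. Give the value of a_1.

Repeatedly divide and take the remainder:
⌊408/19⌋ = 21, remainder 9
⌊19/9⌋ = 2, remainder 1

2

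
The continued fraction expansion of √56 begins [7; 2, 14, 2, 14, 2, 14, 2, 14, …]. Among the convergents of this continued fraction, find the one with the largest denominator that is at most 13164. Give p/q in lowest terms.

13455/1798

List convergents until the denominator exceeds the bound:
a_0 = 7: 7/1  (≤ bound)
a_1 = 2: 15/2  (≤ bound)
a_2 = 14: 217/29  (≤ bound)
a_3 = 2: 449/60  (≤ bound)
a_4 = 14: 6503/869  (≤ bound)
a_5 = 2: 13455/1798  (≤ bound)
a_6 = 14: 194873/26041  (> 13164, stop)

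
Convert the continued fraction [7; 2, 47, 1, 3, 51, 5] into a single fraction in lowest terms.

Start with 5.
51 + 1/(5/1) = 51 + 1/5 = 256/5
3 + 1/(256/5) = 3 + 5/256 = 773/256
1 + 1/(773/256) = 1 + 256/773 = 1029/773
47 + 1/(1029/773) = 47 + 773/1029 = 49136/1029
2 + 1/(49136/1029) = 2 + 1029/49136 = 99301/49136
7 + 1/(99301/49136) = 7 + 49136/99301 = 744243/99301

744243/99301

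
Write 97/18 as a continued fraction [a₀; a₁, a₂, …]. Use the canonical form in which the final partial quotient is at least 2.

[5; 2, 1, 1, 3]

Run the Euclidean algorithm, recording each quotient:
⌊97/18⌋ = 5, remainder 7
⌊18/7⌋ = 2, remainder 4
⌊7/4⌋ = 1, remainder 3
⌊4/3⌋ = 1, remainder 1
⌊3/1⌋ = 3, remainder 0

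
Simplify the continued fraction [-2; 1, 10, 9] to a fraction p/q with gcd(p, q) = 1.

Work from the innermost term outward:
Start with 9.
10 + 1/(9/1) = 10 + 1/9 = 91/9
1 + 1/(91/9) = 1 + 9/91 = 100/91
-2 + 1/(100/91) = -2 + 91/100 = -109/100

-109/100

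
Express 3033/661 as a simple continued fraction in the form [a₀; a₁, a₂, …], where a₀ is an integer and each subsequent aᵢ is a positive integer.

[4; 1, 1, 2, 3, 12, 1, 2]

Repeatedly divide and take the remainder:
3033 ÷ 661 → quotient 4, remainder 389
661 ÷ 389 → quotient 1, remainder 272
389 ÷ 272 → quotient 1, remainder 117
272 ÷ 117 → quotient 2, remainder 38
117 ÷ 38 → quotient 3, remainder 3
38 ÷ 3 → quotient 12, remainder 2
3 ÷ 2 → quotient 1, remainder 1
2 ÷ 1 → quotient 2, remainder 0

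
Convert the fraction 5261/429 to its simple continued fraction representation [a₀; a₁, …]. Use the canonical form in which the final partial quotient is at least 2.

[12; 3, 1, 3, 1, 10, 2]

⌊5261/429⌋ = 12, remainder 113
⌊429/113⌋ = 3, remainder 90
⌊113/90⌋ = 1, remainder 23
⌊90/23⌋ = 3, remainder 21
⌊23/21⌋ = 1, remainder 2
⌊21/2⌋ = 10, remainder 1
⌊2/1⌋ = 2, remainder 0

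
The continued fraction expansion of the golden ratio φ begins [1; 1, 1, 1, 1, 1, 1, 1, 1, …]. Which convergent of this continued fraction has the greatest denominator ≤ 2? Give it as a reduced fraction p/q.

a_0 = 1: 1/1  (≤ bound)
a_1 = 1: 2/1  (≤ bound)
a_2 = 1: 3/2  (≤ bound)
a_3 = 1: 5/3  (> 2, stop)

3/2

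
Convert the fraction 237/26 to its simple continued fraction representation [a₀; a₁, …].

[9; 8, 1, 2]

Apply division with remainder until the remainder is 0:
237 ÷ 26 → quotient 9, remainder 3
26 ÷ 3 → quotient 8, remainder 2
3 ÷ 2 → quotient 1, remainder 1
2 ÷ 1 → quotient 2, remainder 0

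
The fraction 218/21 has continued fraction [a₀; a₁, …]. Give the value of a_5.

2

Repeatedly divide and take the remainder:
⌊218/21⌋ = 10, remainder 8
⌊21/8⌋ = 2, remainder 5
⌊8/5⌋ = 1, remainder 3
⌊5/3⌋ = 1, remainder 2
⌊3/2⌋ = 1, remainder 1
⌊2/1⌋ = 2, remainder 0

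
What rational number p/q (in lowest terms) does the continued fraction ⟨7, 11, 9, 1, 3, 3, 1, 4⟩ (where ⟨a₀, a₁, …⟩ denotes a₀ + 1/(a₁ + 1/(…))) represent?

a_0 = 7: 7/1
a_1 = 11: 78/11
a_2 = 9: 709/100
a_3 = 1: 787/111
a_4 = 3: 3070/433
a_5 = 3: 9997/1410
a_6 = 1: 13067/1843
a_7 = 4: 62265/8782

62265/8782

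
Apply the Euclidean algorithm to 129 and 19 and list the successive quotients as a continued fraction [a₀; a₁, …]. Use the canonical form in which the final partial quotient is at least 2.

Run the Euclidean algorithm, recording each quotient:
⌊129/19⌋ = 6, remainder 15
⌊19/15⌋ = 1, remainder 4
⌊15/4⌋ = 3, remainder 3
⌊4/3⌋ = 1, remainder 1
⌊3/1⌋ = 3, remainder 0

[6; 1, 3, 1, 3]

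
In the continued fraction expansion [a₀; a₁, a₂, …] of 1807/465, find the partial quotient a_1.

Apply division with remainder until the remainder is 0:
1807 ÷ 465 → quotient 3, remainder 412
465 ÷ 412 → quotient 1, remainder 53

1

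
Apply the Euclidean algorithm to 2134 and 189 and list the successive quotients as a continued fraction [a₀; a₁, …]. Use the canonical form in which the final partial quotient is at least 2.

[11; 3, 2, 3, 2, 3]

⌊2134/189⌋ = 11, remainder 55
⌊189/55⌋ = 3, remainder 24
⌊55/24⌋ = 2, remainder 7
⌊24/7⌋ = 3, remainder 3
⌊7/3⌋ = 2, remainder 1
⌊3/1⌋ = 3, remainder 0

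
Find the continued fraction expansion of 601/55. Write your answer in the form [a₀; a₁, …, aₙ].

[10; 1, 12, 1, 3]

601 = 10·55 + 51, so a_0 = 10
55 = 1·51 + 4, so a_1 = 1
51 = 12·4 + 3, so a_2 = 12
4 = 1·3 + 1, so a_3 = 1
3 = 3·1 + 0, so a_4 = 3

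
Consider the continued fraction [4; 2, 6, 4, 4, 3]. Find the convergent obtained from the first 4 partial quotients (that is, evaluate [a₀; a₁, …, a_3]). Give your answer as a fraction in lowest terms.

a_0 = 4: 4/1
a_1 = 2: 9/2
a_2 = 6: 58/13
a_3 = 4: 241/54

241/54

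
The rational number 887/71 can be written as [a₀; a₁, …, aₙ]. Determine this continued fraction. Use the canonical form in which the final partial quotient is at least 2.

[12; 2, 35]

Apply division with remainder until the remainder is 0:
⌊887/71⌋ = 12, remainder 35
⌊71/35⌋ = 2, remainder 1
⌊35/1⌋ = 35, remainder 0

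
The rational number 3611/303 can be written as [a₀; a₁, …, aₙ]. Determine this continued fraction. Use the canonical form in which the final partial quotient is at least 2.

[11; 1, 11, 8, 3]

⌊3611/303⌋ = 11, remainder 278
⌊303/278⌋ = 1, remainder 25
⌊278/25⌋ = 11, remainder 3
⌊25/3⌋ = 8, remainder 1
⌊3/1⌋ = 3, remainder 0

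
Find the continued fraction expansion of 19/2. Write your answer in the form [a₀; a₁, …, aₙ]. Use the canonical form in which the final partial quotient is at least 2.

19 ÷ 2 → quotient 9, remainder 1
2 ÷ 1 → quotient 2, remainder 0

[9; 2]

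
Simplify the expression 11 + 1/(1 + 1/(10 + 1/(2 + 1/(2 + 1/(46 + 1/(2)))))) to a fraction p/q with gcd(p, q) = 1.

63695/5347

Build up convergents one term at a time:
a_0 = 11: 11/1
a_1 = 1: 12/1
a_2 = 10: 131/11
a_3 = 2: 274/23
a_4 = 2: 679/57
a_5 = 46: 31508/2645
a_6 = 2: 63695/5347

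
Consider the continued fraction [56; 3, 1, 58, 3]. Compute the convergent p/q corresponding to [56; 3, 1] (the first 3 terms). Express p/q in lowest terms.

Start with 1.
3 + 1/(1/1) = 3 + 1/1 = 4/1
56 + 1/(4/1) = 56 + 1/4 = 225/4

225/4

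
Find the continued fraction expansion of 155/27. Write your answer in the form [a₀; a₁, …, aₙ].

[5; 1, 2, 1, 6]

Apply division with remainder until the remainder is 0:
155 = 5·27 + 20, so a_0 = 5
27 = 1·20 + 7, so a_1 = 1
20 = 2·7 + 6, so a_2 = 2
7 = 1·6 + 1, so a_3 = 1
6 = 6·1 + 0, so a_4 = 6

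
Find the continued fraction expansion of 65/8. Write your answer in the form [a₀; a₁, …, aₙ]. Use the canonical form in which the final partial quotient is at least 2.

65 = 8·8 + 1, so a_0 = 8
8 = 8·1 + 0, so a_1 = 8

[8; 8]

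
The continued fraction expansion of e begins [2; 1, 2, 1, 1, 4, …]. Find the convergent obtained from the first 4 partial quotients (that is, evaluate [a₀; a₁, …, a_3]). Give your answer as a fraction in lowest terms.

Work from the innermost term outward:
Start with 1.
2 + 1/(1/1) = 2 + 1/1 = 3/1
1 + 1/(3/1) = 1 + 1/3 = 4/3
2 + 1/(4/3) = 2 + 3/4 = 11/4

11/4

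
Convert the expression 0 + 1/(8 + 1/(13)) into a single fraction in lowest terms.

13/105

Use the convergent recurrence hₖ = aₖ·hₖ₋₁ + hₖ₋₂ (and likewise for the denominators kₖ):
a_0 = 0: 0/1
a_1 = 8: 1/8
a_2 = 13: 13/105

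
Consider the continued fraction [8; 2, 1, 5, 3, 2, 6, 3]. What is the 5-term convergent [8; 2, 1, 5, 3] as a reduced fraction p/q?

Start with 3.
5 + 1/(3/1) = 5 + 1/3 = 16/3
1 + 1/(16/3) = 1 + 3/16 = 19/16
2 + 1/(19/16) = 2 + 16/19 = 54/19
8 + 1/(54/19) = 8 + 19/54 = 451/54

451/54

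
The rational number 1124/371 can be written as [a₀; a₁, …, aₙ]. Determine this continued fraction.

1124 ÷ 371 → quotient 3, remainder 11
371 ÷ 11 → quotient 33, remainder 8
11 ÷ 8 → quotient 1, remainder 3
8 ÷ 3 → quotient 2, remainder 2
3 ÷ 2 → quotient 1, remainder 1
2 ÷ 1 → quotient 2, remainder 0

[3; 33, 1, 2, 1, 2]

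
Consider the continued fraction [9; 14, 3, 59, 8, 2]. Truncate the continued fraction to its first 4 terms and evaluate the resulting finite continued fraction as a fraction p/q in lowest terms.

Use the convergent recurrence hₖ = aₖ·hₖ₋₁ + hₖ₋₂ (and likewise for the denominators kₖ):
a_0 = 9: 9/1
a_1 = 14: 127/14
a_2 = 3: 390/43
a_3 = 59: 23137/2551

23137/2551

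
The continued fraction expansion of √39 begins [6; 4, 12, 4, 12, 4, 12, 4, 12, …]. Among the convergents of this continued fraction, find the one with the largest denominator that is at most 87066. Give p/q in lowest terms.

List convergents until the denominator exceeds the bound:
a_0 = 6: 6/1  (≤ bound)
a_1 = 4: 25/4  (≤ bound)
a_2 = 12: 306/49  (≤ bound)
a_3 = 4: 1249/200  (≤ bound)
a_4 = 12: 15294/2449  (≤ bound)
a_5 = 4: 62425/9996  (≤ bound)
a_6 = 12: 764394/122401  (> 87066, stop)

62425/9996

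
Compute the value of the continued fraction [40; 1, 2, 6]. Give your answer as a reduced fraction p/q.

773/19

a_0 = 40: 40/1
a_1 = 1: 41/1
a_2 = 2: 122/3
a_3 = 6: 773/19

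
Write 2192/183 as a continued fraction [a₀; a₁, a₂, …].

2192 = 11·183 + 179, so a_0 = 11
183 = 1·179 + 4, so a_1 = 1
179 = 44·4 + 3, so a_2 = 44
4 = 1·3 + 1, so a_3 = 1
3 = 3·1 + 0, so a_4 = 3

[11; 1, 44, 1, 3]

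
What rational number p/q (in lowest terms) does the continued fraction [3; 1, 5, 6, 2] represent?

307/80

Start with 2.
6 + 1/(2/1) = 6 + 1/2 = 13/2
5 + 1/(13/2) = 5 + 2/13 = 67/13
1 + 1/(67/13) = 1 + 13/67 = 80/67
3 + 1/(80/67) = 3 + 67/80 = 307/80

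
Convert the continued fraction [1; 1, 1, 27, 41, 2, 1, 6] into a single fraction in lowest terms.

68701/45525

Start with 6.
1 + 1/(6/1) = 1 + 1/6 = 7/6
2 + 1/(7/6) = 2 + 6/7 = 20/7
41 + 1/(20/7) = 41 + 7/20 = 827/20
27 + 1/(827/20) = 27 + 20/827 = 22349/827
1 + 1/(22349/827) = 1 + 827/22349 = 23176/22349
1 + 1/(23176/22349) = 1 + 22349/23176 = 45525/23176
1 + 1/(45525/23176) = 1 + 23176/45525 = 68701/45525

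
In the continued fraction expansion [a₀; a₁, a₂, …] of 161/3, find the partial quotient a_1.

1

161 = 53·3 + 2, so a_0 = 53
3 = 1·2 + 1, so a_1 = 1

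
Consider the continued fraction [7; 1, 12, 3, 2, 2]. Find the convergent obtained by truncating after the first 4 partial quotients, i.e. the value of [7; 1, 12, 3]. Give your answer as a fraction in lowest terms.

317/40

a_0 = 7: 7/1
a_1 = 1: 8/1
a_2 = 12: 103/13
a_3 = 3: 317/40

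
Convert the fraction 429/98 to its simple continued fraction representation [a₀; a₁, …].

429 = 4·98 + 37, so a_0 = 4
98 = 2·37 + 24, so a_1 = 2
37 = 1·24 + 13, so a_2 = 1
24 = 1·13 + 11, so a_3 = 1
13 = 1·11 + 2, so a_4 = 1
11 = 5·2 + 1, so a_5 = 5
2 = 2·1 + 0, so a_6 = 2

[4; 2, 1, 1, 1, 5, 2]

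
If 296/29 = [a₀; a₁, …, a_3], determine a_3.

⌊296/29⌋ = 10, remainder 6
⌊29/6⌋ = 4, remainder 5
⌊6/5⌋ = 1, remainder 1
⌊5/1⌋ = 5, remainder 0

5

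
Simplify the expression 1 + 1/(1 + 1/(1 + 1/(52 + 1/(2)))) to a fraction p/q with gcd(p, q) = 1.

319/212

Collapse the nested fraction from the inside out:
Start with 2.
52 + 1/(2/1) = 52 + 1/2 = 105/2
1 + 1/(105/2) = 1 + 2/105 = 107/105
1 + 1/(107/105) = 1 + 105/107 = 212/107
1 + 1/(212/107) = 1 + 107/212 = 319/212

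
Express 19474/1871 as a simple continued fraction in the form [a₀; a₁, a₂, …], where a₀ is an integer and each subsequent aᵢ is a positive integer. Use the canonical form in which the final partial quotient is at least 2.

⌊19474/1871⌋ = 10, remainder 764
⌊1871/764⌋ = 2, remainder 343
⌊764/343⌋ = 2, remainder 78
⌊343/78⌋ = 4, remainder 31
⌊78/31⌋ = 2, remainder 16
⌊31/16⌋ = 1, remainder 15
⌊16/15⌋ = 1, remainder 1
⌊15/1⌋ = 15, remainder 0

[10; 2, 2, 4, 2, 1, 1, 15]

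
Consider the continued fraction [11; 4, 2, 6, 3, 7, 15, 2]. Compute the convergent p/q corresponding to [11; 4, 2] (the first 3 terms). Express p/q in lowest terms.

Build up convergents one term at a time:
a_0 = 11: 11/1
a_1 = 4: 45/4
a_2 = 2: 101/9

101/9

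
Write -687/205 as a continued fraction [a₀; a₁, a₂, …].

⌊-687/205⌋ = -4, remainder 133
⌊205/133⌋ = 1, remainder 72
⌊133/72⌋ = 1, remainder 61
⌊72/61⌋ = 1, remainder 11
⌊61/11⌋ = 5, remainder 6
⌊11/6⌋ = 1, remainder 5
⌊6/5⌋ = 1, remainder 1
⌊5/1⌋ = 5, remainder 0

[-4; 1, 1, 1, 5, 1, 1, 5]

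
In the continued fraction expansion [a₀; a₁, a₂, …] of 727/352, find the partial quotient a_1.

15

727 ÷ 352 → quotient 2, remainder 23
352 ÷ 23 → quotient 15, remainder 7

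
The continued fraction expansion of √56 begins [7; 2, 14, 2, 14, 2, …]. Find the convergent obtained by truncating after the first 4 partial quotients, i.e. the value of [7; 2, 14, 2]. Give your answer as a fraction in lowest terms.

449/60

Use the convergent recurrence hₖ = aₖ·hₖ₋₁ + hₖ₋₂ (and likewise for the denominators kₖ):
a_0 = 7: 7/1
a_1 = 2: 15/2
a_2 = 14: 217/29
a_3 = 2: 449/60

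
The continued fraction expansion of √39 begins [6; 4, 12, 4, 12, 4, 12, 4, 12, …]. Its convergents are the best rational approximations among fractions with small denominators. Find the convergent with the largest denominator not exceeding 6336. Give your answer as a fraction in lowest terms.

15294/2449

a_0 = 6: 6/1  (≤ bound)
a_1 = 4: 25/4  (≤ bound)
a_2 = 12: 306/49  (≤ bound)
a_3 = 4: 1249/200  (≤ bound)
a_4 = 12: 15294/2449  (≤ bound)
a_5 = 4: 62425/9996  (> 6336, stop)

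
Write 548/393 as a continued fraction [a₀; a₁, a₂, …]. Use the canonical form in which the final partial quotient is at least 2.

548 ÷ 393 → quotient 1, remainder 155
393 ÷ 155 → quotient 2, remainder 83
155 ÷ 83 → quotient 1, remainder 72
83 ÷ 72 → quotient 1, remainder 11
72 ÷ 11 → quotient 6, remainder 6
11 ÷ 6 → quotient 1, remainder 5
6 ÷ 5 → quotient 1, remainder 1
5 ÷ 1 → quotient 5, remainder 0

[1; 2, 1, 1, 6, 1, 1, 5]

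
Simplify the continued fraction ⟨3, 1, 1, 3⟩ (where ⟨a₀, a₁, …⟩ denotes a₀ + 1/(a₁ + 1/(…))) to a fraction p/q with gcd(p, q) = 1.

a_0 = 3: 3/1
a_1 = 1: 4/1
a_2 = 1: 7/2
a_3 = 3: 25/7

25/7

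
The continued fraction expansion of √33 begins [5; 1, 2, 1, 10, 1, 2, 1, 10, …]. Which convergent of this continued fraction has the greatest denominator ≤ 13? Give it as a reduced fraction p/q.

23/4

List convergents until the denominator exceeds the bound:
a_0 = 5: 5/1  (≤ bound)
a_1 = 1: 6/1  (≤ bound)
a_2 = 2: 17/3  (≤ bound)
a_3 = 1: 23/4  (≤ bound)
a_4 = 10: 247/43  (> 13, stop)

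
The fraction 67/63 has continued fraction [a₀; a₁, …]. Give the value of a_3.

67 ÷ 63 → quotient 1, remainder 4
63 ÷ 4 → quotient 15, remainder 3
4 ÷ 3 → quotient 1, remainder 1
3 ÷ 1 → quotient 3, remainder 0

3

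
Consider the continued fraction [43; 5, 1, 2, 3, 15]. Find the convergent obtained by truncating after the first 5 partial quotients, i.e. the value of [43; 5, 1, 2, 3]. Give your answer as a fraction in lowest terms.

Start with 3.
2 + 1/(3/1) = 2 + 1/3 = 7/3
1 + 1/(7/3) = 1 + 3/7 = 10/7
5 + 1/(10/7) = 5 + 7/10 = 57/10
43 + 1/(57/10) = 43 + 10/57 = 2461/57

2461/57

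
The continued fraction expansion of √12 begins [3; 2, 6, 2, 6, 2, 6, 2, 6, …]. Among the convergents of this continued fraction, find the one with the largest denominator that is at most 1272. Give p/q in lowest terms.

List convergents until the denominator exceeds the bound:
a_0 = 3: 3/1  (≤ bound)
a_1 = 2: 7/2  (≤ bound)
a_2 = 6: 45/13  (≤ bound)
a_3 = 2: 97/28  (≤ bound)
a_4 = 6: 627/181  (≤ bound)
a_5 = 2: 1351/390  (≤ bound)
a_6 = 6: 8733/2521  (> 1272, stop)

1351/390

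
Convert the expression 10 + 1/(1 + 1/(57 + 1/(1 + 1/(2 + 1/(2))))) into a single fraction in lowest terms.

4514/411

Start with 2.
2 + 1/(2/1) = 2 + 1/2 = 5/2
1 + 1/(5/2) = 1 + 2/5 = 7/5
57 + 1/(7/5) = 57 + 5/7 = 404/7
1 + 1/(404/7) = 1 + 7/404 = 411/404
10 + 1/(411/404) = 10 + 404/411 = 4514/411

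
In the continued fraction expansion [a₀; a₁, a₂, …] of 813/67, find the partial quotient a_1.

⌊813/67⌋ = 12, remainder 9
⌊67/9⌋ = 7, remainder 4

7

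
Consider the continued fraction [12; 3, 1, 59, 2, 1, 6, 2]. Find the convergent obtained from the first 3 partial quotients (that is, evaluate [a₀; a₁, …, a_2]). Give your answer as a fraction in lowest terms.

Work from the innermost term outward:
Start with 1.
3 + 1/(1/1) = 3 + 1/1 = 4/1
12 + 1/(4/1) = 12 + 1/4 = 49/4

49/4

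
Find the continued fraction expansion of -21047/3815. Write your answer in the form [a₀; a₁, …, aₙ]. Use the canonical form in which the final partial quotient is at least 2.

[-6; 2, 14, 3, 2, 18]

⌊-21047/3815⌋ = -6, remainder 1843
⌊3815/1843⌋ = 2, remainder 129
⌊1843/129⌋ = 14, remainder 37
⌊129/37⌋ = 3, remainder 18
⌊37/18⌋ = 2, remainder 1
⌊18/1⌋ = 18, remainder 0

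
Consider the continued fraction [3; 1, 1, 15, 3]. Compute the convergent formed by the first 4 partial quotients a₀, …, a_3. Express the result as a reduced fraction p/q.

Build up convergents one term at a time:
a_0 = 3: 3/1
a_1 = 1: 4/1
a_2 = 1: 7/2
a_3 = 15: 109/31

109/31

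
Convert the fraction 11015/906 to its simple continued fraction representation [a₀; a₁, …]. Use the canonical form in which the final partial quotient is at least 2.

[12; 6, 2, 1, 47]

Run the Euclidean algorithm, recording each quotient:
⌊11015/906⌋ = 12, remainder 143
⌊906/143⌋ = 6, remainder 48
⌊143/48⌋ = 2, remainder 47
⌊48/47⌋ = 1, remainder 1
⌊47/1⌋ = 47, remainder 0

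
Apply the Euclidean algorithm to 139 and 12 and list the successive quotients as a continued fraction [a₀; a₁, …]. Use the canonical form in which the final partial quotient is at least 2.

[11; 1, 1, 2, 2]

Apply division with remainder until the remainder is 0:
139 = 11·12 + 7, so a_0 = 11
12 = 1·7 + 5, so a_1 = 1
7 = 1·5 + 2, so a_2 = 1
5 = 2·2 + 1, so a_3 = 2
2 = 2·1 + 0, so a_4 = 2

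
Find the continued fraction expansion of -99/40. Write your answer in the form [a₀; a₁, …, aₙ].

Run the Euclidean algorithm, recording each quotient:
⌊-99/40⌋ = -3, remainder 21
⌊40/21⌋ = 1, remainder 19
⌊21/19⌋ = 1, remainder 2
⌊19/2⌋ = 9, remainder 1
⌊2/1⌋ = 2, remainder 0

[-3; 1, 1, 9, 2]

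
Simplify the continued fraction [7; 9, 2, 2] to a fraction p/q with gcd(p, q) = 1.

a_0 = 7: 7/1
a_1 = 9: 64/9
a_2 = 2: 135/19
a_3 = 2: 334/47

334/47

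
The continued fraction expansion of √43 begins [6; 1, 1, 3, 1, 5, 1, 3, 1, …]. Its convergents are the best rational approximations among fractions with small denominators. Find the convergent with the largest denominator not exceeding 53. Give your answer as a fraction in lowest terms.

341/52

a_0 = 6: 6/1  (≤ bound)
a_1 = 1: 7/1  (≤ bound)
a_2 = 1: 13/2  (≤ bound)
a_3 = 3: 46/7  (≤ bound)
a_4 = 1: 59/9  (≤ bound)
a_5 = 5: 341/52  (≤ bound)
a_6 = 1: 400/61  (> 53, stop)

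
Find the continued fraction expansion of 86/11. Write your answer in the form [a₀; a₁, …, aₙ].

Apply division with remainder until the remainder is 0:
⌊86/11⌋ = 7, remainder 9
⌊11/9⌋ = 1, remainder 2
⌊9/2⌋ = 4, remainder 1
⌊2/1⌋ = 2, remainder 0

[7; 1, 4, 2]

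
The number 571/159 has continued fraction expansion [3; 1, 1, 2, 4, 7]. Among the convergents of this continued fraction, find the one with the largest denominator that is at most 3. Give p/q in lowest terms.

7/2

a_0 = 3: 3/1  (≤ bound)
a_1 = 1: 4/1  (≤ bound)
a_2 = 1: 7/2  (≤ bound)
a_3 = 2: 18/5  (> 3, stop)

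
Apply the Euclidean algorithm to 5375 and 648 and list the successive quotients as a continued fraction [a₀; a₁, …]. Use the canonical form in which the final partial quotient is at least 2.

⌊5375/648⌋ = 8, remainder 191
⌊648/191⌋ = 3, remainder 75
⌊191/75⌋ = 2, remainder 41
⌊75/41⌋ = 1, remainder 34
⌊41/34⌋ = 1, remainder 7
⌊34/7⌋ = 4, remainder 6
⌊7/6⌋ = 1, remainder 1
⌊6/1⌋ = 6, remainder 0

[8; 3, 2, 1, 1, 4, 1, 6]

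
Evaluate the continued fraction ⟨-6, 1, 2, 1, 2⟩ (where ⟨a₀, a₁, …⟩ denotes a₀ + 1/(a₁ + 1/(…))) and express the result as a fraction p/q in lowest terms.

Start with 2.
1 + 1/(2/1) = 1 + 1/2 = 3/2
2 + 1/(3/2) = 2 + 2/3 = 8/3
1 + 1/(8/3) = 1 + 3/8 = 11/8
-6 + 1/(11/8) = -6 + 8/11 = -58/11

-58/11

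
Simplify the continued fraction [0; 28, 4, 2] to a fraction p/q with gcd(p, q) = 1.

Start with 2.
4 + 1/(2/1) = 4 + 1/2 = 9/2
28 + 1/(9/2) = 28 + 2/9 = 254/9
0 + 1/(254/9) = 0 + 9/254 = 9/254

9/254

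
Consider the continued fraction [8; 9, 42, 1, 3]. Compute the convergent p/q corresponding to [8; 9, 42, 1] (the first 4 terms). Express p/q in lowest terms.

3147/388

Compute successive convergents:
a_0 = 8: 8/1
a_1 = 9: 73/9
a_2 = 42: 3074/379
a_3 = 1: 3147/388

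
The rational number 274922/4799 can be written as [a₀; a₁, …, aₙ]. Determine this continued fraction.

[57; 3, 2, 12, 27, 2]

Apply division with remainder until the remainder is 0:
274922 ÷ 4799 → quotient 57, remainder 1379
4799 ÷ 1379 → quotient 3, remainder 662
1379 ÷ 662 → quotient 2, remainder 55
662 ÷ 55 → quotient 12, remainder 2
55 ÷ 2 → quotient 27, remainder 1
2 ÷ 1 → quotient 2, remainder 0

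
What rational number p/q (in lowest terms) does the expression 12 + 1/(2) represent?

Use the convergent recurrence hₖ = aₖ·hₖ₋₁ + hₖ₋₂ (and likewise for the denominators kₖ):
a_0 = 12: 12/1
a_1 = 2: 25/2

25/2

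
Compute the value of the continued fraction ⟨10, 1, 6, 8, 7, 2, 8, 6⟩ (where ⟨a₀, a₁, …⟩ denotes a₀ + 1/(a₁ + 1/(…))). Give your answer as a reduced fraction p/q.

488867/45017

Starting at the tail and folding back:
Start with 6.
8 + 1/(6/1) = 8 + 1/6 = 49/6
2 + 1/(49/6) = 2 + 6/49 = 104/49
7 + 1/(104/49) = 7 + 49/104 = 777/104
8 + 1/(777/104) = 8 + 104/777 = 6320/777
6 + 1/(6320/777) = 6 + 777/6320 = 38697/6320
1 + 1/(38697/6320) = 1 + 6320/38697 = 45017/38697
10 + 1/(45017/38697) = 10 + 38697/45017 = 488867/45017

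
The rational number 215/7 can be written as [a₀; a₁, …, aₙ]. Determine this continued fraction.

[30; 1, 2, 2]

215 ÷ 7 → quotient 30, remainder 5
7 ÷ 5 → quotient 1, remainder 2
5 ÷ 2 → quotient 2, remainder 1
2 ÷ 1 → quotient 2, remainder 0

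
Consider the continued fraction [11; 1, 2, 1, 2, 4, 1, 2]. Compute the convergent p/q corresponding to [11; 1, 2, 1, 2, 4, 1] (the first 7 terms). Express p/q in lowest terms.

692/59

Use the convergent recurrence hₖ = aₖ·hₖ₋₁ + hₖ₋₂ (and likewise for the denominators kₖ):
a_0 = 11: 11/1
a_1 = 1: 12/1
a_2 = 2: 35/3
a_3 = 1: 47/4
a_4 = 2: 129/11
a_5 = 4: 563/48
a_6 = 1: 692/59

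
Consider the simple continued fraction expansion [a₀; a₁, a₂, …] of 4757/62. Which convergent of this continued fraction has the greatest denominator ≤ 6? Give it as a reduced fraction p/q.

307/4

a_0 = 76: 76/1  (≤ bound)
a_1 = 1: 77/1  (≤ bound)
a_2 = 2: 230/3  (≤ bound)
a_3 = 1: 307/4  (≤ bound)
a_4 = 1: 537/7  (> 6, stop)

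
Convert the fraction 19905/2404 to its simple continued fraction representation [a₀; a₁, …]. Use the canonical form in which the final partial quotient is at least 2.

19905 = 8·2404 + 673, so a_0 = 8
2404 = 3·673 + 385, so a_1 = 3
673 = 1·385 + 288, so a_2 = 1
385 = 1·288 + 97, so a_3 = 1
288 = 2·97 + 94, so a_4 = 2
97 = 1·94 + 3, so a_5 = 1
94 = 31·3 + 1, so a_6 = 31
3 = 3·1 + 0, so a_7 = 3

[8; 3, 1, 1, 2, 1, 31, 3]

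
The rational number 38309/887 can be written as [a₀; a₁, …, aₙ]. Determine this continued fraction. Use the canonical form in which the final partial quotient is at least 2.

[43; 5, 3, 1, 1, 2, 1, 6]

⌊38309/887⌋ = 43, remainder 168
⌊887/168⌋ = 5, remainder 47
⌊168/47⌋ = 3, remainder 27
⌊47/27⌋ = 1, remainder 20
⌊27/20⌋ = 1, remainder 7
⌊20/7⌋ = 2, remainder 6
⌊7/6⌋ = 1, remainder 1
⌊6/1⌋ = 6, remainder 0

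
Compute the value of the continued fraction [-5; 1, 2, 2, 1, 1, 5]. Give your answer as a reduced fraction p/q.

-408/95

a_0 = -5: -5/1
a_1 = 1: -4/1
a_2 = 2: -13/3
a_3 = 2: -30/7
a_4 = 1: -43/10
a_5 = 1: -73/17
a_6 = 5: -408/95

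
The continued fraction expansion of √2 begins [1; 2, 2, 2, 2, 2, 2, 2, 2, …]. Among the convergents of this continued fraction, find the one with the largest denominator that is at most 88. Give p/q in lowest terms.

99/70

List convergents until the denominator exceeds the bound:
a_0 = 1: 1/1  (≤ bound)
a_1 = 2: 3/2  (≤ bound)
a_2 = 2: 7/5  (≤ bound)
a_3 = 2: 17/12  (≤ bound)
a_4 = 2: 41/29  (≤ bound)
a_5 = 2: 99/70  (≤ bound)
a_6 = 2: 239/169  (> 88, stop)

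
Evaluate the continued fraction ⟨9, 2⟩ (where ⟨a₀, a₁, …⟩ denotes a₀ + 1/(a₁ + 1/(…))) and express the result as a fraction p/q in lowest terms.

Compute successive convergents:
a_0 = 9: 9/1
a_1 = 2: 19/2

19/2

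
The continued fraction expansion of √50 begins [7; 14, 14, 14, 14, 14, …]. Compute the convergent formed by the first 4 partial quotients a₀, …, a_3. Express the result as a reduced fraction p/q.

19601/2772

a_0 = 7: 7/1
a_1 = 14: 99/14
a_2 = 14: 1393/197
a_3 = 14: 19601/2772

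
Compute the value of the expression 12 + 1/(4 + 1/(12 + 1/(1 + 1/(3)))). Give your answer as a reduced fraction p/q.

2547/208

Start with 3.
1 + 1/(3/1) = 1 + 1/3 = 4/3
12 + 1/(4/3) = 12 + 3/4 = 51/4
4 + 1/(51/4) = 4 + 4/51 = 208/51
12 + 1/(208/51) = 12 + 51/208 = 2547/208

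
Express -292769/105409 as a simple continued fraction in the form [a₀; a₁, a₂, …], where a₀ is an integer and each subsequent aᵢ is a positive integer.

-292769 ÷ 105409 → quotient -3, remainder 23458
105409 ÷ 23458 → quotient 4, remainder 11577
23458 ÷ 11577 → quotient 2, remainder 304
11577 ÷ 304 → quotient 38, remainder 25
304 ÷ 25 → quotient 12, remainder 4
25 ÷ 4 → quotient 6, remainder 1
4 ÷ 1 → quotient 4, remainder 0

[-3; 4, 2, 38, 12, 6, 4]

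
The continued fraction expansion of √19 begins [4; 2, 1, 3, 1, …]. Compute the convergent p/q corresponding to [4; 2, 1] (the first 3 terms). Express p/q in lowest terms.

Start with 1.
2 + 1/(1/1) = 2 + 1/1 = 3/1
4 + 1/(3/1) = 4 + 1/3 = 13/3

13/3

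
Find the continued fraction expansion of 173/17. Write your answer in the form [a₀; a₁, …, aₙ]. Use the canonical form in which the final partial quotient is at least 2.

Repeatedly divide and take the remainder:
⌊173/17⌋ = 10, remainder 3
⌊17/3⌋ = 5, remainder 2
⌊3/2⌋ = 1, remainder 1
⌊2/1⌋ = 2, remainder 0

[10; 5, 1, 2]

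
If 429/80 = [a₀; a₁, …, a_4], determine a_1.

429 = 5·80 + 29, so a_0 = 5
80 = 2·29 + 22, so a_1 = 2

2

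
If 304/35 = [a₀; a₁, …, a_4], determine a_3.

304 = 8·35 + 24, so a_0 = 8
35 = 1·24 + 11, so a_1 = 1
24 = 2·11 + 2, so a_2 = 2
11 = 5·2 + 1, so a_3 = 5

5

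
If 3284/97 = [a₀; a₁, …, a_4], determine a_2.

5

Apply division with remainder until the remainder is 0:
3284 ÷ 97 → quotient 33, remainder 83
97 ÷ 83 → quotient 1, remainder 14
83 ÷ 14 → quotient 5, remainder 13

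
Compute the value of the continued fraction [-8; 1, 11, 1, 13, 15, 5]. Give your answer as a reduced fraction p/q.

a_0 = -8: -8/1
a_1 = 1: -7/1
a_2 = 11: -85/12
a_3 = 1: -92/13
a_4 = 13: -1281/181
a_5 = 15: -19307/2728
a_6 = 5: -97816/13821

-97816/13821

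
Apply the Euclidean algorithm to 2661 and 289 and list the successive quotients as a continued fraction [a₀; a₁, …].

⌊2661/289⌋ = 9, remainder 60
⌊289/60⌋ = 4, remainder 49
⌊60/49⌋ = 1, remainder 11
⌊49/11⌋ = 4, remainder 5
⌊11/5⌋ = 2, remainder 1
⌊5/1⌋ = 5, remainder 0

[9; 4, 1, 4, 2, 5]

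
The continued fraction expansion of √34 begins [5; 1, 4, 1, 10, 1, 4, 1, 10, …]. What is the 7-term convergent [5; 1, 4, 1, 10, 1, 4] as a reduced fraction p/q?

Build up convergents one term at a time:
a_0 = 5: 5/1
a_1 = 1: 6/1
a_2 = 4: 29/5
a_3 = 1: 35/6
a_4 = 10: 379/65
a_5 = 1: 414/71
a_6 = 4: 2035/349

2035/349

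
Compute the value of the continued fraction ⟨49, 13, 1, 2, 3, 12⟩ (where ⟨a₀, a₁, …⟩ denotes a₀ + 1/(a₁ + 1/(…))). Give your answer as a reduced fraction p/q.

82688/1685

Start with 12.
3 + 1/(12/1) = 3 + 1/12 = 37/12
2 + 1/(37/12) = 2 + 12/37 = 86/37
1 + 1/(86/37) = 1 + 37/86 = 123/86
13 + 1/(123/86) = 13 + 86/123 = 1685/123
49 + 1/(1685/123) = 49 + 123/1685 = 82688/1685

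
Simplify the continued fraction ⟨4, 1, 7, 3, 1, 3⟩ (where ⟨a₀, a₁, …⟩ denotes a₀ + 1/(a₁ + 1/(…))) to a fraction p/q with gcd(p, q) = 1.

605/124

a_0 = 4: 4/1
a_1 = 1: 5/1
a_2 = 7: 39/8
a_3 = 3: 122/25
a_4 = 1: 161/33
a_5 = 3: 605/124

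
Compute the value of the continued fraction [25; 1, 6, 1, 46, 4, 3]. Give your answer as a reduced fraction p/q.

126760/4899

Use the convergent recurrence hₖ = aₖ·hₖ₋₁ + hₖ₋₂ (and likewise for the denominators kₖ):
a_0 = 25: 25/1
a_1 = 1: 26/1
a_2 = 6: 181/7
a_3 = 1: 207/8
a_4 = 46: 9703/375
a_5 = 4: 39019/1508
a_6 = 3: 126760/4899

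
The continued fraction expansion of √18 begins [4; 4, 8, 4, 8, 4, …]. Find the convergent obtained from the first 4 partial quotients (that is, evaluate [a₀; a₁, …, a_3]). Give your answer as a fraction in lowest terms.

Starting at the tail and folding back:
Start with 4.
8 + 1/(4/1) = 8 + 1/4 = 33/4
4 + 1/(33/4) = 4 + 4/33 = 136/33
4 + 1/(136/33) = 4 + 33/136 = 577/136

577/136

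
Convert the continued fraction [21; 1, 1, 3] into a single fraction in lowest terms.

Use the convergent recurrence hₖ = aₖ·hₖ₋₁ + hₖ₋₂ (and likewise for the denominators kₖ):
a_0 = 21: 21/1
a_1 = 1: 22/1
a_2 = 1: 43/2
a_3 = 3: 151/7

151/7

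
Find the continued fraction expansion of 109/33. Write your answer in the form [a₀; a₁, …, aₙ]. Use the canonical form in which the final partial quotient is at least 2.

[3; 3, 3, 3]

109 ÷ 33 → quotient 3, remainder 10
33 ÷ 10 → quotient 3, remainder 3
10 ÷ 3 → quotient 3, remainder 1
3 ÷ 1 → quotient 3, remainder 0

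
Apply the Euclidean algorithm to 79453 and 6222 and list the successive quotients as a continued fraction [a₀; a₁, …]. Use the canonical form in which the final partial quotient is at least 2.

⌊79453/6222⌋ = 12, remainder 4789
⌊6222/4789⌋ = 1, remainder 1433
⌊4789/1433⌋ = 3, remainder 490
⌊1433/490⌋ = 2, remainder 453
⌊490/453⌋ = 1, remainder 37
⌊453/37⌋ = 12, remainder 9
⌊37/9⌋ = 4, remainder 1
⌊9/1⌋ = 9, remainder 0

[12; 1, 3, 2, 1, 12, 4, 9]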